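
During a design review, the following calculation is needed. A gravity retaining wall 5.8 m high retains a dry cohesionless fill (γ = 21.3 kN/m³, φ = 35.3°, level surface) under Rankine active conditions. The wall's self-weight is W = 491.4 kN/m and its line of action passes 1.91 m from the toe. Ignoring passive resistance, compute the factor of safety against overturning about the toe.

K_a = tan²(45° − 35.3°/2) = 0.2675.
P_a = ½K_aγH² = 0.5×0.2675×21.3×5.8² = 95.85 kN/m, acting at H/3 = 1.933 m above the base.
Overturning moment M_o = P_a × H/3 = 95.85 × 1.933 = 185.3.
Resisting moment M_r = W × 1.91 = 491.4 × 1.91 = 938.6.
FS_overturning = M_r/M_o = 938.6/185.3 = 5.065.

5.06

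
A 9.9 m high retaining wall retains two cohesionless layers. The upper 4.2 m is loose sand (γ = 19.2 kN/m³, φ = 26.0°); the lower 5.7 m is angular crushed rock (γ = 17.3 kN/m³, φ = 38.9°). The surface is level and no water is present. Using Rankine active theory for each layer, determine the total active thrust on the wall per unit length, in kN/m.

K_a1 = tan²(45°−26.0°/2) = 0.3905; K_a2 = tan²(45°−38.9°/2) = 0.2285.
Layer 1: σ at base = K_a1 γ₁ h₁ = 31.49 kPa; P₁ = ½×31.49×4.2 = 66.12.
Layer 2: σ_v at top = γ₁h₁ = 80.64; σ_h top = K_a2×80.64 = 18.43; σ_h base = K_a2×(80.64+17.3×5.7) = 40.96.
P₂ = ½(18.43+40.96)×5.7 = 169.3. Total P_a = 66.12+169.3 = 235.4 kN/m.

235 kN/m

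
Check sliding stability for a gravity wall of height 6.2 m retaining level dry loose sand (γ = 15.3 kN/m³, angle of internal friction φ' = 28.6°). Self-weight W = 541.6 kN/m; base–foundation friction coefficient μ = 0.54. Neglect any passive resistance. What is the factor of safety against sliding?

K_a = tan²(45° − 28.6°/2) = 0.3525.
P_a = ½K_aγH² = 0.5×0.3525×15.3×6.2² = 103.7 kN/m, acting at H/3 = 2.067 m above the base.
FS_sliding = μW / P_a = 0.54×541.6 / 103.7 = 2.821.

2.82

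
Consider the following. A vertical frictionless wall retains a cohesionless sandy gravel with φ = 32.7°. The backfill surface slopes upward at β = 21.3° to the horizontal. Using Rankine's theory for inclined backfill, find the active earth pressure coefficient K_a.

K_a = cos β · (cos β − √(cos²β − cos²φ)) / (cos β + √(cos²β − cos²φ)).
cos β = 0.9317, cos φ = 0.8415, √(cos²β − cos²φ) = 0.3999.
K_a = 0.9317 × (0.9317 − 0.3999)/(0.9317 + 0.3999) = 0.3721.

0.372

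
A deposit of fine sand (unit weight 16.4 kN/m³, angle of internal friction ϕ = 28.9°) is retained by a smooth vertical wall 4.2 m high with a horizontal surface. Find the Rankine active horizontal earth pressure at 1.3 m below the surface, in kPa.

K_a = (1 − sin φ)/(1 + sin φ) = 0.3484.
σ_h = K_a γ z = 0.3484 × 16.4 × 1.3 = 7.427 kPa.

7.43 kPa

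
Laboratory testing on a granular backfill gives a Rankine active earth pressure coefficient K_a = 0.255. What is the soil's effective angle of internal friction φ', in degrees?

K_a = tan²(45° − φ/2) ⇒ 45° − φ/2 = arctan(√0.255) = 26.79°.
φ = 2(45° − 26.79°) = 36.41°.

36.4°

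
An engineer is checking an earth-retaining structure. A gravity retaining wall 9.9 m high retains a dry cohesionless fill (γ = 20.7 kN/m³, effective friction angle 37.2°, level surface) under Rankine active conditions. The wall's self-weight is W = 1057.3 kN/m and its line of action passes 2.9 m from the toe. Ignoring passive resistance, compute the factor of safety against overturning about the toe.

3.72

K_a = tan²(45° − 37.2°/2) = 0.2464.
P_a = ½K_aγH² = 0.5×0.2464×20.7×9.9² = 250.0 kN/m, acting at H/3 = 3.300 m above the base.
Overturning moment M_o = P_a × H/3 = 250.0 × 3.300 = 824.9.
Resisting moment M_r = W × 2.9 = 1057.3 × 2.9 = 3066.
FS_overturning = M_r/M_o = 3066/824.9 = 3.717.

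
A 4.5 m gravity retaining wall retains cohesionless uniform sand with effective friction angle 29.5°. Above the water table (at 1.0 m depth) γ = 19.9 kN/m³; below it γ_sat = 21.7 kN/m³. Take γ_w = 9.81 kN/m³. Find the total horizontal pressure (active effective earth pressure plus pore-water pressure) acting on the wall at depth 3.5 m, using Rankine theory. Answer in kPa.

K_a = (1 − sin φ)/(1 + sin φ) = 0.3401.
γ' = 21.7 − 9.81 = 11.89 kN/m³.
Effective vertical stress at 3.5 m: σ'_v = 19.9×1.0 + 11.89×2.50 = 49.62 kPa.
σ'_h = K_a σ'_v = 0.3401 × 49.62 = 16.88 kPa; u = γ_w × 2.50 = 24.53 kPa.
Total σ_h = 16.88 + 24.53 = 41.40 kPa.

41.4 kPa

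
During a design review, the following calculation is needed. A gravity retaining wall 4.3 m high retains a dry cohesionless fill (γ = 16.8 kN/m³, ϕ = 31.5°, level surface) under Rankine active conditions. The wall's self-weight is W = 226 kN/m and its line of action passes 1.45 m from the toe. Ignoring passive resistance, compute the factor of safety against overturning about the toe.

4.69

K_a = tan²(45° − 31.5°/2) = 0.3136.
P_a = ½K_aγH² = 0.5×0.3136×16.8×4.3² = 48.71 kN/m, acting at H/3 = 1.433 m above the base.
Overturning moment M_o = P_a × H/3 = 48.71 × 1.433 = 69.82.
Resisting moment M_r = W × 1.45 = 226 × 1.45 = 327.7.
FS_overturning = M_r/M_o = 327.7/69.82 = 4.693.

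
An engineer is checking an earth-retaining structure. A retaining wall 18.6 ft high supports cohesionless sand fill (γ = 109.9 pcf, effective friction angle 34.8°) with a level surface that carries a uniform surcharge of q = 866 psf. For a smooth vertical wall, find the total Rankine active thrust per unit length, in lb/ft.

K_a = tan²(45° − φ/2) = 0.2733.
Soil triangle: ½ K_a γ H² = 0.5×0.2733×109.9×18.6² = 5196 lb/ft.
Surcharge rectangle: K_a q H = 0.2733×866×18.6 = 4402 lb/ft.
Total = 5196 + 4402 = 9598 lb/ft.

9600 lb/ft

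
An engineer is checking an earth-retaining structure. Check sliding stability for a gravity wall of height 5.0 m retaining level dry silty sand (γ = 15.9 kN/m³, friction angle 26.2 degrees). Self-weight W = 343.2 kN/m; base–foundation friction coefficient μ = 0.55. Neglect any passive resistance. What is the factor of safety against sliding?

2.45

K_a = tan²(45° − 26.2°/2) = 0.3874.
P_a = ½K_aγH² = 0.5×0.3874×15.9×5.0² = 77.00 kN/m, acting at H/3 = 1.667 m above the base.
FS_sliding = μW / P_a = 0.55×343.2 / 77.00 = 2.451.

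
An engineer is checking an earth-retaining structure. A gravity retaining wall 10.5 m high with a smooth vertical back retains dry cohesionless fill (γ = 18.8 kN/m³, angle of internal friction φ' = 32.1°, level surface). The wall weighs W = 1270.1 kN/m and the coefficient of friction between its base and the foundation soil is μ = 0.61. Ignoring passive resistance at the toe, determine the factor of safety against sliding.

K_a = tan²(45° − 32.1°/2) = 0.3060.
P_a = ½K_aγH² = 0.5×0.3060×18.8×10.5² = 317.1 kN/m, acting at H/3 = 3.500 m above the base.
FS_sliding = μW / P_a = 0.61×1270.1 / 317.1 = 2.443.

2.44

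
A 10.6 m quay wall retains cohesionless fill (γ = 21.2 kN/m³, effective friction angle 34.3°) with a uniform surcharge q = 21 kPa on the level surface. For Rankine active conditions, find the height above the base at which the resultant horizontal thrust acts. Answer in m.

K_a = 0.2792.
Triangular part P₁ = ½K_aγH² = 332.5 at H/3 = 3.533 m; rectangular part P₂ = K_a q H = 62.14 at H/2 = 5.300 m.
ȳ = (P₁·3.533 + P₂·5.300)/(P₁+P₂) = 3.812 m.

3.81 m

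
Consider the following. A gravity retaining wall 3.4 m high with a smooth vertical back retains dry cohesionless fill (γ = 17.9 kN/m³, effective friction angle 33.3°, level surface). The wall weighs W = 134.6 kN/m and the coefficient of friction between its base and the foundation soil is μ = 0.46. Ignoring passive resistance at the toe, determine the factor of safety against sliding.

K_a = tan²(45° − 33.3°/2) = 0.2911.
P_a = ½K_aγH² = 0.5×0.2911×17.9×3.4² = 30.12 kN/m, acting at H/3 = 1.133 m above the base.
FS_sliding = μW / P_a = 0.46×134.6 / 30.12 = 2.056.

2.06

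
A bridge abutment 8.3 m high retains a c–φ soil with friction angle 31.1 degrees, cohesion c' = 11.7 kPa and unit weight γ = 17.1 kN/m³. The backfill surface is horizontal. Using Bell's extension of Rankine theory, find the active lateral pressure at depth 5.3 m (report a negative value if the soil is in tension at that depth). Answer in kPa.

15.7 kPa

K_a = (1 − sin φ)/(1 + sin φ) = 0.3188.
σ_a = K_a γ z − 2c√K_a = 0.3188×17.1×5.3 − 2×11.7×0.5646 = 15.68 kPa.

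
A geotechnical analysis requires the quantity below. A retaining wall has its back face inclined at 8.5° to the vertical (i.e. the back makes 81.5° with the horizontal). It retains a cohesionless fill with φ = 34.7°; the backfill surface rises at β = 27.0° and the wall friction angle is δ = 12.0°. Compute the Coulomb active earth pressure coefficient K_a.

0.496

K_a = sin²(α+φ) / [sin²α · sin(α−δ) · (1 + √{sin(φ+δ)sin(φ−β) / (sin(α−δ)sin(α+β))})²].
With α = 81.5°, φ = 34.7°, δ = 12.0°, β = 27.0°: K_a = 0.4958.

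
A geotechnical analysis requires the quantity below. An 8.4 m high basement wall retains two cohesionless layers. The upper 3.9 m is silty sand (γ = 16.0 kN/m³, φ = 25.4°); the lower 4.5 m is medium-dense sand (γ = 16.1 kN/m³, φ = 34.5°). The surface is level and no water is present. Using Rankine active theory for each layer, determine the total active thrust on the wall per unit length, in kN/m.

171 kN/m

K_a1 = tan²(45°−25.4°/2) = 0.3996; K_a2 = tan²(45°−34.5°/2) = 0.2768.
Layer 1: σ at base = K_a1 γ₁ h₁ = 24.94 kPa; P₁ = ½×24.94×3.9 = 48.63.
Layer 2: σ_v at top = γ₁h₁ = 62.40; σ_h top = K_a2×62.40 = 17.27; σ_h base = K_a2×(62.40+16.1×4.5) = 37.33.
P₂ = ½(17.27+37.33)×4.5 = 122.9. Total P_a = 48.63+122.9 = 171.5 kN/m.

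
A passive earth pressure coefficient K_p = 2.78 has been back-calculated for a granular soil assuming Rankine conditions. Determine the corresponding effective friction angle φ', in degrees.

K_p = (1+sin φ)/(1−sin φ) ⇒ sin φ = (K_p − 1)/(K_p + 1) = 0.4709.
φ = arcsin(0.4709) = 28.09°.

28.1°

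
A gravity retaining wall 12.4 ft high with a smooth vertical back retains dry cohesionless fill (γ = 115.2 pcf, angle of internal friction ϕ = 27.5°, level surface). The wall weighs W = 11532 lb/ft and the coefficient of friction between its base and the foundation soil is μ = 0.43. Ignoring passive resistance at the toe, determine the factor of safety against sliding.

K_a = tan²(45° − 27.5°/2) = 0.3682.
P_a = ½K_aγH² = 0.5×0.3682×115.2×12.4² = 3261 lb/ft, acting at H/3 = 4.133 ft above the base.
FS_sliding = μW / P_a = 0.43×11532 / 3261 = 1.521.

1.52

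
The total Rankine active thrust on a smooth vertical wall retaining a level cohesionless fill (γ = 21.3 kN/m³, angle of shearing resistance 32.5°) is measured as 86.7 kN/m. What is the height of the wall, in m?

5.20 m

K_a = 0.3010. P_a = ½ K_a γ H² ⇒ H = √(2P_a/(K_a γ)).
H = √(2×86.7/(0.3010×21.3)) = 5.201 m.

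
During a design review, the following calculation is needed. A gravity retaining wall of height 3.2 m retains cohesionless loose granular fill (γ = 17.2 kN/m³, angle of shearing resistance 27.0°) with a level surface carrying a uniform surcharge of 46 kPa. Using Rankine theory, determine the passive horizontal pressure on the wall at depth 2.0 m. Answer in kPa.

K_p = (1 + sin φ)/(1 − sin φ) = 2.663.
σ_v = γz + q = 17.2 × 2.0 + 46 = 80.40 kPa.
σ_h = K_p σ_v = 2.663 × 80.40 = 214.1 kPa.

214 kPa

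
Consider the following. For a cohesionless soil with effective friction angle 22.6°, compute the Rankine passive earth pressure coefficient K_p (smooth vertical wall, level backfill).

K_p = (1 + sin φ)/(1 − sin φ) = tan²(45° + 22.6°/2) = 2.248.

2.25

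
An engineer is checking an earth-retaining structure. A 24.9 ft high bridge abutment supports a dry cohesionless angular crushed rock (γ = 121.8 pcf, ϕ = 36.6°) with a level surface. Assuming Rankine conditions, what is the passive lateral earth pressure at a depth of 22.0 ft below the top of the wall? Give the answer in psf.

10600 psf

K_p = (1 + sin φ)/(1 − sin φ) = 3.953.
σ_h = K_p γ z = 3.953 × 121.8 × 22.0 = 10590 psf.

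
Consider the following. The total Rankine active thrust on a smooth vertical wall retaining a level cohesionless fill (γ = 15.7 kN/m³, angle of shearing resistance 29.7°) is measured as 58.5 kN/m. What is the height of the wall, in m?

4.70 m

K_a = 0.3374. P_a = ½ K_a γ H² ⇒ H = √(2P_a/(K_a γ)).
H = √(2×58.5/(0.3374×15.7)) = 4.700 m.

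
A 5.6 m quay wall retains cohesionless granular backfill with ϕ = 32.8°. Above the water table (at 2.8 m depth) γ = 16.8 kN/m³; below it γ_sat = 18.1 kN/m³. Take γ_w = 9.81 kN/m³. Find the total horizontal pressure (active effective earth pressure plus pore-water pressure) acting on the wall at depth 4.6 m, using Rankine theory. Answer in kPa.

36.1 kPa

K_a = (1 − sin φ)/(1 + sin φ) = 0.2973.
γ' = 18.1 − 9.81 = 8.290 kN/m³.
Effective vertical stress at 4.6 m: σ'_v = 16.8×2.8 + 8.290×1.80 = 61.96 kPa.
σ'_h = K_a σ'_v = 0.2973 × 61.96 = 18.42 kPa; u = γ_w × 1.80 = 17.66 kPa.
Total σ_h = 18.42 + 17.66 = 36.08 kPa.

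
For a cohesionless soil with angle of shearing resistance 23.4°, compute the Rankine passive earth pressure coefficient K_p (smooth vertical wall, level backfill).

K_p = (1 + sin φ)/(1 − sin φ) = tan²(45° + 23.4°/2) = 2.318.

2.32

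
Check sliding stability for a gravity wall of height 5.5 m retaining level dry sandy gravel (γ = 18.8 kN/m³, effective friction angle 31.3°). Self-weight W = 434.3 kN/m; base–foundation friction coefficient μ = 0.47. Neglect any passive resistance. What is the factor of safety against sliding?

K_a = tan²(45° − 31.3°/2) = 0.3162.
P_a = ½K_aγH² = 0.5×0.3162×18.8×5.5² = 89.91 kN/m, acting at H/3 = 1.833 m above the base.
FS_sliding = μW / P_a = 0.47×434.3 / 89.91 = 2.270.

2.27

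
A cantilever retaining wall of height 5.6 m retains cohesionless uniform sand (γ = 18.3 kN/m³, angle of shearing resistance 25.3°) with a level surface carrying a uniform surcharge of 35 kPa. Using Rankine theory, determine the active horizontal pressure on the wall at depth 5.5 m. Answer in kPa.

K_a = (1 − sin φ)/(1 + sin φ) = 0.4012.
σ_v = γz + q = 18.3 × 5.5 + 35 = 135.7 kPa.
σ_h = K_a σ_v = 0.4012 × 135.7 = 54.42 kPa.

54.4 kPa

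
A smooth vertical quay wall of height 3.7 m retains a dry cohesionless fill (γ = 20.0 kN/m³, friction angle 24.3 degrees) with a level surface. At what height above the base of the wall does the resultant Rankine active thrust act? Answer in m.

K_a = 0.4169.
The pressure distribution is triangular, so the resultant acts at H/3 above the base = 3.7/3 = 1.233 m.

1.23 m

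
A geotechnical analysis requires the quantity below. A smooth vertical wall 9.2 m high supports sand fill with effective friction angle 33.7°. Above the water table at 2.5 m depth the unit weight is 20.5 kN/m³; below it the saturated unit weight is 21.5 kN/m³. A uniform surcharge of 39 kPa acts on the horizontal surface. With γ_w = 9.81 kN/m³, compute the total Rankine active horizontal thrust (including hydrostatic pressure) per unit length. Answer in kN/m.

515 kN/m

K_a = tan²(45° − φ/2) = 0.2863.
γ' = 21.5 − 9.81 = 11.69 kN/m³. h₂ = H − d_w = 6.7 m.
σ'_h: at surface K_a·q = 11.17; at WT K_a(q+γd_w) = 25.84; at base K_a(q+γd_w+γ'h₂) = 48.26 kPa.
P₁ = ½(11.17+25.84)×2.5 = 46.26; P₂ = ½(25.84+48.26)×6.7 = 248.2; P_w = ½γ_w h₂² = 220.2.
Total = 46.26+248.2+220.2 = 514.7 kN/m.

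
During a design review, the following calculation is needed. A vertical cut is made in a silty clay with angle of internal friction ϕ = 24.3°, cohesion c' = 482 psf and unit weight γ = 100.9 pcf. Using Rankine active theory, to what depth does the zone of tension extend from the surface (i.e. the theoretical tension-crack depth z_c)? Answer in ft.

K_a = tan²(45° − 24.3°/2) = 0.4169; √K_a = 0.6457.
The active pressure is zero where K_a γ z = 2c√K_a, so z_c = 2c/(γ√K_a) = 2×482/(100.9×0.6457) = 14.80 ft.

14.8 ft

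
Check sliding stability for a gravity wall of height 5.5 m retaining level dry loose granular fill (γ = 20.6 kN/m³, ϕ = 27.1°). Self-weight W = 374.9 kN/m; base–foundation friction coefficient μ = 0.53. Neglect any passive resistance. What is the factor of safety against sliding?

1.70

K_a = tan²(45° − 27.1°/2) = 0.3741.
P_a = ½K_aγH² = 0.5×0.3741×20.6×5.5² = 116.5 kN/m, acting at H/3 = 1.833 m above the base.
FS_sliding = μW / P_a = 0.53×374.9 / 116.5 = 1.705.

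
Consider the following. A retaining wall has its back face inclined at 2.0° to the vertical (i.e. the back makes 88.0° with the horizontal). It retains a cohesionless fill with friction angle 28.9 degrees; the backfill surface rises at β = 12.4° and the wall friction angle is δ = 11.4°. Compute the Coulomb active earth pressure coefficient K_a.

K_a = sin²(α+φ) / [sin²α · sin(α−δ) · (1 + √{sin(φ+δ)sin(φ−β) / (sin(α−δ)sin(α+β))})²].
With α = 88.0°, φ = 28.9°, δ = 11.4°, β = 12.4°: K_a = 0.3958.

0.396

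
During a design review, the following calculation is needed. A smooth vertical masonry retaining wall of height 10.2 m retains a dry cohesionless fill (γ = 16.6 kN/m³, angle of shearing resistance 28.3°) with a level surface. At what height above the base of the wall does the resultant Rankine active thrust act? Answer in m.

3.40 m

K_a = 0.3568.
The pressure distribution is triangular, so the resultant acts at H/3 above the base = 10.2/3 = 3.400 m.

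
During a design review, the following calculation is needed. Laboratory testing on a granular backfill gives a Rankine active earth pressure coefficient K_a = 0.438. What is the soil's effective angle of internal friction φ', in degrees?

23.0°

K_a = tan²(45° − φ/2) ⇒ 45° − φ/2 = arctan(√0.438) = 33.50°.
φ = 2(45° − 33.50°) = 23.01°.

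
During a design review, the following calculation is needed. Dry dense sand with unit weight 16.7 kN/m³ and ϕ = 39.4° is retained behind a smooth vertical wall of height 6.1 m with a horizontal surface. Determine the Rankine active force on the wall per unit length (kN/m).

69.4 kN/m

K_a = tan²(45° − φ/2) = 0.2234.
P_a = ½ K_a γ H² = 0.5 × 0.2234 × 16.7 × 6.1² = 69.42 kN/m.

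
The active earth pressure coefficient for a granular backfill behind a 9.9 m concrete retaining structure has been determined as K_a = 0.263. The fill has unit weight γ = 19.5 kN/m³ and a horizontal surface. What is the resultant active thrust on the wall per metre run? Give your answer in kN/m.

P = ½ K_a γ H² = 0.5 × 0.263 × 19.5 × 9.9² = 251.3 kN/m.

251 kN/m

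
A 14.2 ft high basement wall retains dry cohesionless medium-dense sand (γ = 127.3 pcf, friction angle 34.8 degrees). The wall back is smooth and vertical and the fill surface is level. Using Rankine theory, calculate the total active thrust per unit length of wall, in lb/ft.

3510 lb/ft

K_a = tan²(45° − φ/2) = 0.2733.
P_a = ½ K_a γ H² = 0.5 × 0.2733 × 127.3 × 14.2² = 3508 lb/ft.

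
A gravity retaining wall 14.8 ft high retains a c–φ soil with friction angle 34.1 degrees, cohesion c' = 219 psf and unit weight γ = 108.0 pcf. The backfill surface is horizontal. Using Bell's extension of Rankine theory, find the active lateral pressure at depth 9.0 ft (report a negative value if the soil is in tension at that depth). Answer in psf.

K_a = (1 − sin φ)/(1 + sin φ) = 0.2815.
σ_a = K_a γ z − 2c√K_a = 0.2815×108.0×9.0 − 2×219×0.5306 = 41.24 psf.

41.2 psf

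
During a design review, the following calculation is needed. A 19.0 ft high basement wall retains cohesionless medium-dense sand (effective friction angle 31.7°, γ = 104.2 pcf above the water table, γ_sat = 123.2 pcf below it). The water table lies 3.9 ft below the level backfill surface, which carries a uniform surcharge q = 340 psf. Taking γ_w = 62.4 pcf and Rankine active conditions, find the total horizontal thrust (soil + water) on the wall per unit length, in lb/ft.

K_a = tan²(45° − φ/2) = 0.3111.
γ' = 123.2 − 62.4 = 60.80 pcf. h₂ = H − d_w = 15.1 ft.
σ'_h: at surface K_a·q = 105.8; at WT K_a(q+γd_w) = 232.2; at base K_a(q+γd_w+γ'h₂) = 517.8 psf.
P₁ = ½(105.8+232.2)×3.9 = 659.0; P₂ = ½(232.2+517.8)×15.1 = 5662; P_w = ½γ_w h₂² = 7114.
Total = 659.0+5662+7114 = 13430 lb/ft.

13400 lb/ft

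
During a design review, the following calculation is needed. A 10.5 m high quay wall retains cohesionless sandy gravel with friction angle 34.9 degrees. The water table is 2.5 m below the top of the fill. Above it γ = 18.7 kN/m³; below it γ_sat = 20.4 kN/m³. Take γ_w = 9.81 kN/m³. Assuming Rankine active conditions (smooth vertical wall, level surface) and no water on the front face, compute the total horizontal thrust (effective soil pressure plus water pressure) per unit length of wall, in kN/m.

K_a = tan²(45° − φ/2) = 0.2721.
γ' = 20.4 − 9.81 = 10.59 kN/m³. Depth below WT = 8.0 m.
σ'_h at WT = K_a γ d_w = 12.72 kPa; at base = 12.72 + K_a γ' × 8.0 = 35.78 kPa.
P₁ (0–2.5 m) = ½×12.72×2.5 = 15.90. P₂ (2.5–10.5 m) = ½(12.72+35.78)×8.0 = 194.0.
P_w = ½ γ_w h₂² = 0.5×9.81×8.0² = 313.9. Total = 15.90+194.0+313.9 = 523.8 kN/m.

524 kN/m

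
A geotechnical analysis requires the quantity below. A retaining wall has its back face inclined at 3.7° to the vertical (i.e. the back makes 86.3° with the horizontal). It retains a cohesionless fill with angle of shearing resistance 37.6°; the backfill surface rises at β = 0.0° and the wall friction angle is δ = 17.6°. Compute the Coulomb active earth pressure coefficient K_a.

K_a = sin²(α+φ) / [sin²α · sin(α−δ) · (1 + √{sin(φ+δ)sin(φ−β) / (sin(α−δ)sin(α+β))})²].
With α = 86.3°, φ = 37.6°, δ = 17.6°, β = 0.0°: K_a = 0.2469.

0.247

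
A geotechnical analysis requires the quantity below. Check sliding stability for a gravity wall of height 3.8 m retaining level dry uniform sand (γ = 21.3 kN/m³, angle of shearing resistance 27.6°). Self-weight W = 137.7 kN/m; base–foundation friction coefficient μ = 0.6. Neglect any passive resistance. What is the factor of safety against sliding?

K_a = tan²(45° − 27.6°/2) = 0.3668.
P_a = ½K_aγH² = 0.5×0.3668×21.3×3.8² = 56.41 kN/m, acting at H/3 = 1.267 m above the base.
FS_sliding = μW / P_a = 0.6×137.7 / 56.41 = 1.465.

1.46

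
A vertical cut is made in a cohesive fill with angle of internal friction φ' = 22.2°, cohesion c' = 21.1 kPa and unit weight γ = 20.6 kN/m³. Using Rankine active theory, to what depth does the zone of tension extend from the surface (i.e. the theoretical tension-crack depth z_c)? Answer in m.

3.05 m

K_a = tan²(45° − 22.2°/2) = 0.4515; √K_a = 0.6720.
The active pressure is zero where K_a γ z = 2c√K_a, so z_c = 2c/(γ√K_a) = 2×21.1/(20.6×0.6720) = 3.049 m.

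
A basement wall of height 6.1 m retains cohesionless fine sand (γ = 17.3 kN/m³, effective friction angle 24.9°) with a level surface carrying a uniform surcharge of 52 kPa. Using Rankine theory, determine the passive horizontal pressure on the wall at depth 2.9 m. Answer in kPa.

251 kPa

K_p = (1 + sin φ)/(1 − sin φ) = 2.454.
σ_v = γz + q = 17.3 × 2.9 + 52 = 102.2 kPa.
σ_h = K_p σ_v = 2.454 × 102.2 = 250.8 kPa.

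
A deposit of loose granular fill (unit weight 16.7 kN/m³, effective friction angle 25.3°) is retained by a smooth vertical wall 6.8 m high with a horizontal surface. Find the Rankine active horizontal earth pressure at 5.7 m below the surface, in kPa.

38.2 kPa

K_a = (1 − sin φ)/(1 + sin φ) = 0.4012.
σ_h = K_a γ z = 0.4012 × 16.7 × 5.7 = 38.19 kPa.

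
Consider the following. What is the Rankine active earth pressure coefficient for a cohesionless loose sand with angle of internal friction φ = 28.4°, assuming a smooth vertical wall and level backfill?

0.355

K_a = tan²(45° − φ/2) = tan²(30.80°) = 0.3554.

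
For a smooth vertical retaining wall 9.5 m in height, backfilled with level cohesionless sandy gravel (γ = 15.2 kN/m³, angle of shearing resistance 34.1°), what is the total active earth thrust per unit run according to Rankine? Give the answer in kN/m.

K_a = tan²(45° − φ/2) = 0.2815.
P_a = ½ K_a γ H² = 0.5 × 0.2815 × 15.2 × 9.5² = 193.1 kN/m.

193 kN/m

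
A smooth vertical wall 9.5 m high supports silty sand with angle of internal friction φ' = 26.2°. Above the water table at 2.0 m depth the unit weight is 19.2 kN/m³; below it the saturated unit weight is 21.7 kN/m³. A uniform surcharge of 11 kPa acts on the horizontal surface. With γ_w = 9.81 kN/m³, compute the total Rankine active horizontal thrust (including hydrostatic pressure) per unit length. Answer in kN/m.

K_a = tan²(45° − φ/2) = 0.3874.
γ' = 21.7 − 9.81 = 11.89 kN/m³. h₂ = H − d_w = 7.5 m.
σ'_h: at surface K_a·q = 4.262; at WT K_a(q+γd_w) = 19.14; at base K_a(q+γd_w+γ'h₂) = 53.69 kPa.
P₁ = ½(4.262+19.14)×2.0 = 23.40; P₂ = ½(19.14+53.69)×7.5 = 273.1; P_w = ½γ_w h₂² = 275.9.
Total = 23.40+273.1+275.9 = 572.4 kN/m.

572 kN/m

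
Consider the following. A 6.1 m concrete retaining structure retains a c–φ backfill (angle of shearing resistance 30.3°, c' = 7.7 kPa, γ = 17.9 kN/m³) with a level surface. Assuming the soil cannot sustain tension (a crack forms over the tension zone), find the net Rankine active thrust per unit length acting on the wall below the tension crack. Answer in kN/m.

K_a = 0.3293; √K_a = 0.5739.
Tension-crack depth z_c = 2c/(γ√K_a) = 2×7.7/(17.9×0.5739) = 1.499 m.
σ_a at base = K_a γ H − 2c√K_a = 0.3293×17.9×6.1 − 2×7.7×0.5739 = 27.12 kPa.
P_a = ½ × 27.12 × (H − z_c) = 0.5×27.12×4.601 = 62.39 kN/m.

62.4 kN/m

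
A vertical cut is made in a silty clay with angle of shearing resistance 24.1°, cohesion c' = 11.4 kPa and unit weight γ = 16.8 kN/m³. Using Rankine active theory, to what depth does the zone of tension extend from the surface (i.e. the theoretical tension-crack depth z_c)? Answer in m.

K_a = tan²(45° − 24.1°/2) = 0.4201; √K_a = 0.6482.
The active pressure is zero where K_a γ z = 2c√K_a, so z_c = 2c/(γ√K_a) = 2×11.4/(16.8×0.6482) = 2.094 m.

2.09 m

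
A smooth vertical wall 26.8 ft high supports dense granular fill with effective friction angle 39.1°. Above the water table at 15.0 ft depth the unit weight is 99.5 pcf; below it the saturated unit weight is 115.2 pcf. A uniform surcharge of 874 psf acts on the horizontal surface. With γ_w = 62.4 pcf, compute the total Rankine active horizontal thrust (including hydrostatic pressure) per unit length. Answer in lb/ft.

K_a = tan²(45° − φ/2) = 0.2265.
γ' = 115.2 − 62.4 = 52.80 pcf. h₂ = H − d_w = 11.8 ft.
σ'_h: at surface K_a·q = 197.9; at WT K_a(q+γd_w) = 536.0; at base K_a(q+γd_w+γ'h₂) = 677.1 psf.
P₁ = ½(197.9+536.0)×15.0 = 5504; P₂ = ½(536.0+677.1)×11.8 = 7157; P_w = ½γ_w h₂² = 4344.
Total = 5504+7157+4344 = 17010 lb/ft.

17000 lb/ft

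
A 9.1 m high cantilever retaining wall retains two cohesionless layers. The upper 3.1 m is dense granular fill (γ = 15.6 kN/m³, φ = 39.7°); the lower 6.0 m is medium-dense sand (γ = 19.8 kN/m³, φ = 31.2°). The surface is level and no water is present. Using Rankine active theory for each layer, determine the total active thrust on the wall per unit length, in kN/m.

222 kN/m

K_a1 = tan²(45°−39.7°/2) = 0.2204; K_a2 = tan²(45°−31.2°/2) = 0.3175.
Layer 1: σ at base = K_a1 γ₁ h₁ = 10.66 kPa; P₁ = ½×10.66×3.1 = 16.52.
Layer 2: σ_v at top = γ₁h₁ = 48.36; σ_h top = K_a2×48.36 = 15.35; σ_h base = K_a2×(48.36+19.8×6.0) = 53.07.
P₂ = ½(15.35+53.07)×6.0 = 205.3. Total P_a = 16.52+205.3 = 221.8 kN/m.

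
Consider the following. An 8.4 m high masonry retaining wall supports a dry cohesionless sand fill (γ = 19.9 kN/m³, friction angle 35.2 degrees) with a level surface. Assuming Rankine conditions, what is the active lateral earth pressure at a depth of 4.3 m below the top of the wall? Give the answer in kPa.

23.0 kPa

K_a = (1 − sin φ)/(1 + sin φ) = 0.2687.
σ_h = K_a γ z = 0.2687 × 19.9 × 4.3 = 22.99 kPa.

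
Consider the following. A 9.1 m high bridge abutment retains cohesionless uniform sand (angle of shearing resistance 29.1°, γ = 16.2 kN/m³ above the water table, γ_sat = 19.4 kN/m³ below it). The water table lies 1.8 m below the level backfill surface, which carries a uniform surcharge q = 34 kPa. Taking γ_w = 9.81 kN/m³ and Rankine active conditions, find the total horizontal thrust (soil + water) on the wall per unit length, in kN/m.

K_a = tan²(45° − φ/2) = 0.3456.
γ' = 19.4 − 9.81 = 9.590 kN/m³. h₂ = H − d_w = 7.3 m.
σ'_h: at surface K_a·q = 11.75; at WT K_a(q+γd_w) = 21.83; at base K_a(q+γd_w+γ'h₂) = 46.02 kPa.
P₁ = ½(11.75+21.83)×1.8 = 30.22; P₂ = ½(21.83+46.02)×7.3 = 247.6; P_w = ½γ_w h₂² = 261.4.
Total = 30.22+247.6+261.4 = 539.3 kN/m.

539 kN/m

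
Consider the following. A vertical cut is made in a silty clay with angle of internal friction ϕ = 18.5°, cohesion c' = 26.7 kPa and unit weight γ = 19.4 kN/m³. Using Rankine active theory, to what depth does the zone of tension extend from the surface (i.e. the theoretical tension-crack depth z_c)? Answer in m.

K_a = tan²(45° − 18.5°/2) = 0.5183; √K_a = 0.7199.
The active pressure is zero where K_a γ z = 2c√K_a, so z_c = 2c/(γ√K_a) = 2×26.7/(19.4×0.7199) = 3.824 m.

3.82 m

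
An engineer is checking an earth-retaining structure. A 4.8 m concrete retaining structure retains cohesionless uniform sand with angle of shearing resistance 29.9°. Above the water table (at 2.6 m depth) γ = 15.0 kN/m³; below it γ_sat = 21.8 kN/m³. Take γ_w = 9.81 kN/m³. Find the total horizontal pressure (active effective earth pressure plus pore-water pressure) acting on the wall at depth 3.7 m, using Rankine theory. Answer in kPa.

K_a = (1 − sin φ)/(1 + sin φ) = 0.3347.
γ' = 21.8 − 9.81 = 11.99 kN/m³.
Effective vertical stress at 3.7 m: σ'_v = 15.0×2.6 + 11.99×1.10 = 52.19 kPa.
σ'_h = K_a σ'_v = 0.3347 × 52.19 = 17.47 kPa; u = γ_w × 1.10 = 10.79 kPa.
Total σ_h = 17.47 + 10.79 = 28.26 kPa.

28.3 kPa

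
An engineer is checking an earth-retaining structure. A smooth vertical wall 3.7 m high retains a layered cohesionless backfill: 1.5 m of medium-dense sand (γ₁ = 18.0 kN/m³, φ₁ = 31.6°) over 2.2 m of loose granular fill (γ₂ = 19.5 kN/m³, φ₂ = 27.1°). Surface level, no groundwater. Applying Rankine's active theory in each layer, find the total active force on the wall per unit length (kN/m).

46.2 kN/m

K_a1 = tan²(45°−31.6°/2) = 0.3123; K_a2 = tan²(45°−27.1°/2) = 0.3741.
Layer 1: σ at base = K_a1 γ₁ h₁ = 8.433 kPa; P₁ = ½×8.433×1.5 = 6.325.
Layer 2: σ_v at top = γ₁h₁ = 27.00; σ_h top = K_a2×27.00 = 10.10; σ_h base = K_a2×(27.00+19.5×2.2) = 26.15.
P₂ = ½(10.10+26.15)×2.2 = 39.87. Total P_a = 6.325+39.87 = 46.20 kN/m.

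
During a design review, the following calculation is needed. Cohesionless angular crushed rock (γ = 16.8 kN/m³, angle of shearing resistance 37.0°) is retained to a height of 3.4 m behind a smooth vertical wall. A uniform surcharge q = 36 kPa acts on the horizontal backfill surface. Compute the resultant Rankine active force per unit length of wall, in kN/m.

54.6 kN/m

K_a = tan²(45° − φ/2) = 0.2486.
Soil triangle: ½ K_a γ H² = 0.5×0.2486×16.8×3.4² = 24.14 kN/m.
Surcharge rectangle: K_a q H = 0.2486×36×3.4 = 30.43 kN/m.
Total = 24.14 + 30.43 = 54.57 kN/m.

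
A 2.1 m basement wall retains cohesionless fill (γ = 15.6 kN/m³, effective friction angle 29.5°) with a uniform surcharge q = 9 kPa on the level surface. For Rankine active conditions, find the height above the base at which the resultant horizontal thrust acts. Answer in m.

K_a = 0.3401.
Triangular part P₁ = ½K_aγH² = 11.70 at H/3 = 0.7000 m; rectangular part P₂ = K_a q H = 6.428 at H/2 = 1.050 m.
ȳ = (P₁·0.7000 + P₂·1.050)/(P₁+P₂) = 0.8241 m.

0.824 m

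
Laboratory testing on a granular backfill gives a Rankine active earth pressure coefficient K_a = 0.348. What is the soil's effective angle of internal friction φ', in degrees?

28.9°

K_a = tan²(45° − φ/2) ⇒ 45° − φ/2 = arctan(√0.348) = 30.54°.
φ = 2(45° − 30.54°) = 28.93°.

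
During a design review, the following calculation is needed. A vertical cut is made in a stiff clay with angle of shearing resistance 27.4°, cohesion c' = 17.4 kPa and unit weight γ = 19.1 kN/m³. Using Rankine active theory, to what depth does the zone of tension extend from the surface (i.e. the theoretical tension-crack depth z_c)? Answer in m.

K_a = tan²(45° − 27.4°/2) = 0.3697; √K_a = 0.6080.
The active pressure is zero where K_a γ z = 2c√K_a, so z_c = 2c/(γ√K_a) = 2×17.4/(19.1×0.6080) = 2.997 m.

3.00 m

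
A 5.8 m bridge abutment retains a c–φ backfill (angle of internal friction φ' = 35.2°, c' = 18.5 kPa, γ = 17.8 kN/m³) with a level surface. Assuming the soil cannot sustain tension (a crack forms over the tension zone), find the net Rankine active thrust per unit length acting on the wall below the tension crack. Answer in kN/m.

K_a = 0.2687; √K_a = 0.5184.
Tension-crack depth z_c = 2c/(γ√K_a) = 2×18.5/(17.8×0.5184) = 4.010 m.
σ_a at base = K_a γ H − 2c√K_a = 0.2687×17.8×5.8 − 2×18.5×0.5184 = 8.560 kPa.
P_a = ½ × 8.560 × (H − z_c) = 0.5×8.560×1.790 = 7.661 kN/m.

7.66 kN/m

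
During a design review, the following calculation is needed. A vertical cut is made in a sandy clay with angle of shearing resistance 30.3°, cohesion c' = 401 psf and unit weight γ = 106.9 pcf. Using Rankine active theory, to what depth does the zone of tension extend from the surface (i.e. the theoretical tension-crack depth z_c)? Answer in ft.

K_a = tan²(45° − 30.3°/2) = 0.3293; √K_a = 0.5739.
The active pressure is zero where K_a γ z = 2c√K_a, so z_c = 2c/(γ√K_a) = 2×401/(106.9×0.5739) = 13.07 ft.

13.1 ft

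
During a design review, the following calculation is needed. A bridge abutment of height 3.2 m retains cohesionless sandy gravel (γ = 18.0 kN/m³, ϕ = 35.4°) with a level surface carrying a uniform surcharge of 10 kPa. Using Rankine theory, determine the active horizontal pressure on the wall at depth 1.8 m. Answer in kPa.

11.3 kPa

K_a = (1 − sin φ)/(1 + sin φ) = 0.2664.
σ_v = γz + q = 18.0 × 1.8 + 10 = 42.40 kPa.
σ_h = K_a σ_v = 0.2664 × 42.40 = 11.30 kPa.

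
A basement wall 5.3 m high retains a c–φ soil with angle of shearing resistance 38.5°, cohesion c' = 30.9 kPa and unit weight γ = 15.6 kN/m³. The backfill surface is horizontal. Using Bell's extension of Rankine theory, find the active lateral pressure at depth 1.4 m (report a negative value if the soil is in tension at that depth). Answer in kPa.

K_a = (1 − sin φ)/(1 + sin φ) = 0.2327.
σ_a = K_a γ z − 2c√K_a = 0.2327×15.6×1.4 − 2×30.9×0.4823 = -24.73 kPa.

-24.7 kPa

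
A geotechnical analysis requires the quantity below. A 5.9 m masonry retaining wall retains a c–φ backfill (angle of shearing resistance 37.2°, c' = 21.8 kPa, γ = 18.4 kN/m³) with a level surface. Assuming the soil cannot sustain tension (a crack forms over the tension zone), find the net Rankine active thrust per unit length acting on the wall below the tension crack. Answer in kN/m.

K_a = 0.2464; √K_a = 0.4964.
Tension-crack depth z_c = 2c/(γ√K_a) = 2×21.8/(18.4×0.4964) = 4.773 m.
σ_a at base = K_a γ H − 2c√K_a = 0.2464×18.4×5.9 − 2×21.8×0.4964 = 5.108 kPa.
P_a = ½ × 5.108 × (H − z_c) = 0.5×5.108×1.127 = 2.877 kN/m.

2.88 kN/m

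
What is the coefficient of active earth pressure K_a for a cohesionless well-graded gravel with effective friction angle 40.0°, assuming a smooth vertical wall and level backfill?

K_a = tan²(45° − φ/2) = tan²(25.00°) = 0.2174.

0.217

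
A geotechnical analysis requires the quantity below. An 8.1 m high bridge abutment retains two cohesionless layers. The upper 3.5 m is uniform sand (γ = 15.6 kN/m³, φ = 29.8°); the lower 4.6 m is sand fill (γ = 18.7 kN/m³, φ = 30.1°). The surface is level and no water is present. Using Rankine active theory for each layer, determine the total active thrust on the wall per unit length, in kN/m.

K_a1 = tan²(45°−29.8°/2) = 0.3360; K_a2 = tan²(45°−30.1°/2) = 0.3320.
Layer 1: σ at base = K_a1 γ₁ h₁ = 18.35 kPa; P₁ = ½×18.35×3.5 = 32.11.
Layer 2: σ_v at top = γ₁h₁ = 54.60; σ_h top = K_a2×54.60 = 18.13; σ_h base = K_a2×(54.60+18.7×4.6) = 46.68.
P₂ = ½(18.13+46.68)×4.6 = 149.1. Total P_a = 32.11+149.1 = 181.2 kN/m.

181 kN/m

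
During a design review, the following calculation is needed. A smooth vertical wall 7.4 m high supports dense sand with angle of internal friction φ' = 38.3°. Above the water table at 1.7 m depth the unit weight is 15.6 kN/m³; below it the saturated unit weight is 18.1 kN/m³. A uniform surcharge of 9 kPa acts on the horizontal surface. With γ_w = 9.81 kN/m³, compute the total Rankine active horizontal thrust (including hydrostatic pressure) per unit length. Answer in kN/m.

247 kN/m

K_a = tan²(45° − φ/2) = 0.2347.
γ' = 18.1 − 9.81 = 8.290 kN/m³. h₂ = H − d_w = 5.7 m.
σ'_h: at surface K_a·q = 2.113; at WT K_a(q+γd_w) = 8.338; at base K_a(q+γd_w+γ'h₂) = 19.43 kPa.
P₁ = ½(2.113+8.338)×1.7 = 8.883; P₂ = ½(8.338+19.43)×5.7 = 79.14; P_w = ½γ_w h₂² = 159.4.
Total = 8.883+79.14+159.4 = 247.4 kN/m.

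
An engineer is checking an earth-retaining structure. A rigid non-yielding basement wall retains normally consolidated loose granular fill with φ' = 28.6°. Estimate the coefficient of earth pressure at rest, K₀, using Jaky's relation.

K₀ = 1 − sin φ' = 1 − sin 28.6° = 0.5213.

0.521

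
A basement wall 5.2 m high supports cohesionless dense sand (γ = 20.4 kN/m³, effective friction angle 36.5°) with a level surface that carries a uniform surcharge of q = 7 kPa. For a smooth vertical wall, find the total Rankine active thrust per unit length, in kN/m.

79.3 kN/m

K_a = tan²(45° − φ/2) = 0.2541.
Soil triangle: ½ K_a γ H² = 0.5×0.2541×20.4×5.2² = 70.07 kN/m.
Surcharge rectangle: K_a q H = 0.2541×7×5.2 = 9.248 kN/m.
Total = 70.07 + 9.248 = 79.32 kN/m.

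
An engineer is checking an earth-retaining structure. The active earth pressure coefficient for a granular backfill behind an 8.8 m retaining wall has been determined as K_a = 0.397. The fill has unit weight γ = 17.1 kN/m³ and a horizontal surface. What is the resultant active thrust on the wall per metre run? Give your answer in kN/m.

263 kN/m

P = ½ K_a γ H² = 0.5 × 0.397 × 17.1 × 8.8² = 262.9 kN/m.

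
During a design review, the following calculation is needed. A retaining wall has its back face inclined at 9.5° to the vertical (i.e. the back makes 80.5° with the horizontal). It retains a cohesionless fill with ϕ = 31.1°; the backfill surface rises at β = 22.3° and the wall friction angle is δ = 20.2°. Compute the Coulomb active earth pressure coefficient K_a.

K_a = sin²(α+φ) / [sin²α · sin(α−δ) · (1 + √{sin(φ+δ)sin(φ−β) / (sin(α−δ)sin(α+β))})²].
With α = 80.5°, φ = 31.1°, δ = 20.2°, β = 22.3°: K_a = 0.5408.

0.541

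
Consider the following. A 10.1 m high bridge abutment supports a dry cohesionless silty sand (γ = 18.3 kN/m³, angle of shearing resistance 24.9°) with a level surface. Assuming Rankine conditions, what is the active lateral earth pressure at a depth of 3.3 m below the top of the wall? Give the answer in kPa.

K_a = (1 − sin φ)/(1 + sin φ) = 0.4074.
σ_h = K_a γ z = 0.4074 × 18.3 × 3.3 = 24.60 kPa.

24.6 kPa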